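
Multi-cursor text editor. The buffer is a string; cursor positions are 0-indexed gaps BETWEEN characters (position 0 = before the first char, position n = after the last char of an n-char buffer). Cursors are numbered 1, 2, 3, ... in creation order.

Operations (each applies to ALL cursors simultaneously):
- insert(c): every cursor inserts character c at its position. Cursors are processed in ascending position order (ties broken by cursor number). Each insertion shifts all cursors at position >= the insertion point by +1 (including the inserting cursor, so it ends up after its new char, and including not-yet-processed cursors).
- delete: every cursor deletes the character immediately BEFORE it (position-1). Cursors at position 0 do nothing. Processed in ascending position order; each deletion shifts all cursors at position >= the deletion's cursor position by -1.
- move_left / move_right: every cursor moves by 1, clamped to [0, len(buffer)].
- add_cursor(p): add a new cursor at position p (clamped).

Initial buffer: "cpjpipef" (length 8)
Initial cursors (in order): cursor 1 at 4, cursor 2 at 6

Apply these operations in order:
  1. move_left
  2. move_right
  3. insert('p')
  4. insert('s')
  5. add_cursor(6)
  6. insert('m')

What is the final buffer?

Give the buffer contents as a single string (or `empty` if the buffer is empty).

Answer: cpjppsmmippsmef

Derivation:
After op 1 (move_left): buffer="cpjpipef" (len 8), cursors c1@3 c2@5, authorship ........
After op 2 (move_right): buffer="cpjpipef" (len 8), cursors c1@4 c2@6, authorship ........
After op 3 (insert('p')): buffer="cpjppippef" (len 10), cursors c1@5 c2@8, authorship ....1..2..
After op 4 (insert('s')): buffer="cpjppsippsef" (len 12), cursors c1@6 c2@10, authorship ....11..22..
After op 5 (add_cursor(6)): buffer="cpjppsippsef" (len 12), cursors c1@6 c3@6 c2@10, authorship ....11..22..
After op 6 (insert('m')): buffer="cpjppsmmippsmef" (len 15), cursors c1@8 c3@8 c2@13, authorship ....1113..222..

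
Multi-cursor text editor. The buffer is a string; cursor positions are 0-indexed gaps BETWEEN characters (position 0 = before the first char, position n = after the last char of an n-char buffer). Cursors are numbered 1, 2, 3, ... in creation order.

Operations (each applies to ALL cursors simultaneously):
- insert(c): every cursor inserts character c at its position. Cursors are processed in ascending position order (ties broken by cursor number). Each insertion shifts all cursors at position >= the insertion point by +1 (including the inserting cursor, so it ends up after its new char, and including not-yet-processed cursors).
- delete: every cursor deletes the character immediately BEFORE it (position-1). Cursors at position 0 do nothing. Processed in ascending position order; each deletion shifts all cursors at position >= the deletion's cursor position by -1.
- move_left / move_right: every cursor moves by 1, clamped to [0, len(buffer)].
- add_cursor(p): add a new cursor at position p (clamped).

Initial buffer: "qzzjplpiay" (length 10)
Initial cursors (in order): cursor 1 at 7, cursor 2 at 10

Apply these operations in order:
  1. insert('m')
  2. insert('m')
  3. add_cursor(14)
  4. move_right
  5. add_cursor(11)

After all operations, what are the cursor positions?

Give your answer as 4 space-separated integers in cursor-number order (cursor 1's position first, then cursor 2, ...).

After op 1 (insert('m')): buffer="qzzjplpmiaym" (len 12), cursors c1@8 c2@12, authorship .......1...2
After op 2 (insert('m')): buffer="qzzjplpmmiaymm" (len 14), cursors c1@9 c2@14, authorship .......11...22
After op 3 (add_cursor(14)): buffer="qzzjplpmmiaymm" (len 14), cursors c1@9 c2@14 c3@14, authorship .......11...22
After op 4 (move_right): buffer="qzzjplpmmiaymm" (len 14), cursors c1@10 c2@14 c3@14, authorship .......11...22
After op 5 (add_cursor(11)): buffer="qzzjplpmmiaymm" (len 14), cursors c1@10 c4@11 c2@14 c3@14, authorship .......11...22

Answer: 10 14 14 11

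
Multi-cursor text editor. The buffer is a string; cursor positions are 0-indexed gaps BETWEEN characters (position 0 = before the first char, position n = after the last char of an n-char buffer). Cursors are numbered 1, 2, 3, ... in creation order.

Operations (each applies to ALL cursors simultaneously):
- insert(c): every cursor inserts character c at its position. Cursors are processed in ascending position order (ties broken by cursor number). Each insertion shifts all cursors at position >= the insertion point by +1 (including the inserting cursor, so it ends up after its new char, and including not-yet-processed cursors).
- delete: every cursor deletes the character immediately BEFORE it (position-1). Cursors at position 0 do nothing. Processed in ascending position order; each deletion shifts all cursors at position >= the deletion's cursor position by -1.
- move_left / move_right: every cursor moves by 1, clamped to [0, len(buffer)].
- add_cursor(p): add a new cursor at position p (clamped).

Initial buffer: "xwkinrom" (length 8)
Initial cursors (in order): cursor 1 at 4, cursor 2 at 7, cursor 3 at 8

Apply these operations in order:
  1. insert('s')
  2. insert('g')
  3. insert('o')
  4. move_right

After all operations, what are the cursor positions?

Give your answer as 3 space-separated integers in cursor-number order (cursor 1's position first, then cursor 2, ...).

After op 1 (insert('s')): buffer="xwkisnrosms" (len 11), cursors c1@5 c2@9 c3@11, authorship ....1...2.3
After op 2 (insert('g')): buffer="xwkisgnrosgmsg" (len 14), cursors c1@6 c2@11 c3@14, authorship ....11...22.33
After op 3 (insert('o')): buffer="xwkisgonrosgomsgo" (len 17), cursors c1@7 c2@13 c3@17, authorship ....111...222.333
After op 4 (move_right): buffer="xwkisgonrosgomsgo" (len 17), cursors c1@8 c2@14 c3@17, authorship ....111...222.333

Answer: 8 14 17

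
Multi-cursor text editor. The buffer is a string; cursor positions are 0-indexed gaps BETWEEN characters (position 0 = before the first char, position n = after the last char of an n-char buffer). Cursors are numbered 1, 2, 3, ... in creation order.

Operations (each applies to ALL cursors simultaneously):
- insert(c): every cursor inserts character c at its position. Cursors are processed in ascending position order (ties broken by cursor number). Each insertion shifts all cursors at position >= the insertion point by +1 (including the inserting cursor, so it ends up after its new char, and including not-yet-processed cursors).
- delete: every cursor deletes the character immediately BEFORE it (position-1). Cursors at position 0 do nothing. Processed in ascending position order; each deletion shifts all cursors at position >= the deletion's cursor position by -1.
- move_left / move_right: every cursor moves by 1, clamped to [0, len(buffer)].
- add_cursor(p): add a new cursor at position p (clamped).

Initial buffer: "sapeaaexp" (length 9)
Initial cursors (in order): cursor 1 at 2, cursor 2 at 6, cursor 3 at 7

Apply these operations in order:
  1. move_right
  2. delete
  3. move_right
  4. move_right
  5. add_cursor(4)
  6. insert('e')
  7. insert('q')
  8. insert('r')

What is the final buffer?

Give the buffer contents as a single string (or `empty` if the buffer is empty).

Answer: saeaeeqqrrapeeqqrr

Derivation:
After op 1 (move_right): buffer="sapeaaexp" (len 9), cursors c1@3 c2@7 c3@8, authorship .........
After op 2 (delete): buffer="saeaap" (len 6), cursors c1@2 c2@5 c3@5, authorship ......
After op 3 (move_right): buffer="saeaap" (len 6), cursors c1@3 c2@6 c3@6, authorship ......
After op 4 (move_right): buffer="saeaap" (len 6), cursors c1@4 c2@6 c3@6, authorship ......
After op 5 (add_cursor(4)): buffer="saeaap" (len 6), cursors c1@4 c4@4 c2@6 c3@6, authorship ......
After op 6 (insert('e')): buffer="saeaeeapee" (len 10), cursors c1@6 c4@6 c2@10 c3@10, authorship ....14..23
After op 7 (insert('q')): buffer="saeaeeqqapeeqq" (len 14), cursors c1@8 c4@8 c2@14 c3@14, authorship ....1414..2323
After op 8 (insert('r')): buffer="saeaeeqqrrapeeqqrr" (len 18), cursors c1@10 c4@10 c2@18 c3@18, authorship ....141414..232323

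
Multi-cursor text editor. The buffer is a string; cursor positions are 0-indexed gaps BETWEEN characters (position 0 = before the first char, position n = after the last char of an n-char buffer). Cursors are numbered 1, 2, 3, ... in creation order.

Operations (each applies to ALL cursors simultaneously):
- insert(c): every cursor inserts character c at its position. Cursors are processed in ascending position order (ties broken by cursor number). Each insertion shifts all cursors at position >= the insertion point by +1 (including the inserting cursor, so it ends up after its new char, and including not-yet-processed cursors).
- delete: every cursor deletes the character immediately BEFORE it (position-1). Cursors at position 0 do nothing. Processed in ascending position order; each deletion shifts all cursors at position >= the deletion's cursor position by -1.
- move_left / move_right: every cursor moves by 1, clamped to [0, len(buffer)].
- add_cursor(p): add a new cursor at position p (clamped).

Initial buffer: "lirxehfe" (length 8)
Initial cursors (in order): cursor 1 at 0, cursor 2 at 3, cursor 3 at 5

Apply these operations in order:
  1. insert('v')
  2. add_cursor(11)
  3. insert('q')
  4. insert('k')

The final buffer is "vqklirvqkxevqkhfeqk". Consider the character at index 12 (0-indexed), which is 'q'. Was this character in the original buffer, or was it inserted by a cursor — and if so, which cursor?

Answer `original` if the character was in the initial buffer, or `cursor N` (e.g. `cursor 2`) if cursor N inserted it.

After op 1 (insert('v')): buffer="vlirvxevhfe" (len 11), cursors c1@1 c2@5 c3@8, authorship 1...2..3...
After op 2 (add_cursor(11)): buffer="vlirvxevhfe" (len 11), cursors c1@1 c2@5 c3@8 c4@11, authorship 1...2..3...
After op 3 (insert('q')): buffer="vqlirvqxevqhfeq" (len 15), cursors c1@2 c2@7 c3@11 c4@15, authorship 11...22..33...4
After op 4 (insert('k')): buffer="vqklirvqkxevqkhfeqk" (len 19), cursors c1@3 c2@9 c3@14 c4@19, authorship 111...222..333...44
Authorship (.=original, N=cursor N): 1 1 1 . . . 2 2 2 . . 3 3 3 . . . 4 4
Index 12: author = 3

Answer: cursor 3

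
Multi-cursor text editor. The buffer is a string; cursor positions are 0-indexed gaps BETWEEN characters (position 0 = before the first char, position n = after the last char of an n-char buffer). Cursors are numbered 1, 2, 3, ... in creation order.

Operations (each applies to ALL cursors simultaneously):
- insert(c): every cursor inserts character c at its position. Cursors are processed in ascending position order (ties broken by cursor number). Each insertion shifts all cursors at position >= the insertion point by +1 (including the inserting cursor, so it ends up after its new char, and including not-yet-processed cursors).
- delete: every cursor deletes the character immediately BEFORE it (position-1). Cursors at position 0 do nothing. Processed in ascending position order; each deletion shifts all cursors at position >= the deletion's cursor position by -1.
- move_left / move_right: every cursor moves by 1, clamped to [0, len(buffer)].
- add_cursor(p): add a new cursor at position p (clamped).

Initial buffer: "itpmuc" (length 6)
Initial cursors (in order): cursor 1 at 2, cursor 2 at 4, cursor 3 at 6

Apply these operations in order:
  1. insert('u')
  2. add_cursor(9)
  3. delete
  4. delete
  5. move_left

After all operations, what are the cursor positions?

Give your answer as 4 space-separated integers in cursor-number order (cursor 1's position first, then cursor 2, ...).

After op 1 (insert('u')): buffer="itupmuucu" (len 9), cursors c1@3 c2@6 c3@9, authorship ..1..2..3
After op 2 (add_cursor(9)): buffer="itupmuucu" (len 9), cursors c1@3 c2@6 c3@9 c4@9, authorship ..1..2..3
After op 3 (delete): buffer="itpmu" (len 5), cursors c1@2 c2@4 c3@5 c4@5, authorship .....
After op 4 (delete): buffer="i" (len 1), cursors c1@1 c2@1 c3@1 c4@1, authorship .
After op 5 (move_left): buffer="i" (len 1), cursors c1@0 c2@0 c3@0 c4@0, authorship .

Answer: 0 0 0 0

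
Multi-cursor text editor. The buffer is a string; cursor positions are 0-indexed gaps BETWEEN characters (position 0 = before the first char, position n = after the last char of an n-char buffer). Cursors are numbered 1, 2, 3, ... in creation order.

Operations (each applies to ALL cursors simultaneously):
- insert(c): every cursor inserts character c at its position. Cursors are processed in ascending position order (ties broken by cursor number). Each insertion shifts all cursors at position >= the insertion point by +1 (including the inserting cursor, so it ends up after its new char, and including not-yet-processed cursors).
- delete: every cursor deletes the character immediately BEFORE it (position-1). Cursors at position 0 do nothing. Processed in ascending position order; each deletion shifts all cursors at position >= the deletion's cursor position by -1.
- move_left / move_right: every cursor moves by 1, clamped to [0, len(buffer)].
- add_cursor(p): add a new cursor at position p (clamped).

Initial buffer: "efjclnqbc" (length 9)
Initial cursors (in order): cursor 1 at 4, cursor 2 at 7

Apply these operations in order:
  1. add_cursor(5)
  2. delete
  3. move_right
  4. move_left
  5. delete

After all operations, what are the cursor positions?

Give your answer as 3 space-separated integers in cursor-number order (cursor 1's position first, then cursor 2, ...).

After op 1 (add_cursor(5)): buffer="efjclnqbc" (len 9), cursors c1@4 c3@5 c2@7, authorship .........
After op 2 (delete): buffer="efjnbc" (len 6), cursors c1@3 c3@3 c2@4, authorship ......
After op 3 (move_right): buffer="efjnbc" (len 6), cursors c1@4 c3@4 c2@5, authorship ......
After op 4 (move_left): buffer="efjnbc" (len 6), cursors c1@3 c3@3 c2@4, authorship ......
After op 5 (delete): buffer="ebc" (len 3), cursors c1@1 c2@1 c3@1, authorship ...

Answer: 1 1 1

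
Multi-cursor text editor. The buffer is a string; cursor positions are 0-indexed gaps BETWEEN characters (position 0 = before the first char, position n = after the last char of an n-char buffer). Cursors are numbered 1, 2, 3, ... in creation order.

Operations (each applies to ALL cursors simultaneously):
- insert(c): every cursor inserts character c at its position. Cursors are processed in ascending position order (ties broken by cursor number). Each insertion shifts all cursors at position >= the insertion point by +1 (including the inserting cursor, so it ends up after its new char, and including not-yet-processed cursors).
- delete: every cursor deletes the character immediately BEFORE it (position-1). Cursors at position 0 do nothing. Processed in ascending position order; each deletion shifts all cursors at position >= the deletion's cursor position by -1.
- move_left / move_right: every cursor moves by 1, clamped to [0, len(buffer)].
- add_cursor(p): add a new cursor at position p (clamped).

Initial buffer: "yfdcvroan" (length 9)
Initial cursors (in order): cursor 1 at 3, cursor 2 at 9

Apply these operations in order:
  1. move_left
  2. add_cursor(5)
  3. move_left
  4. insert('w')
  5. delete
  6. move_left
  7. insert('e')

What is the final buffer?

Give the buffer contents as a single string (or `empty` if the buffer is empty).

Answer: eyfdecvreoan

Derivation:
After op 1 (move_left): buffer="yfdcvroan" (len 9), cursors c1@2 c2@8, authorship .........
After op 2 (add_cursor(5)): buffer="yfdcvroan" (len 9), cursors c1@2 c3@5 c2@8, authorship .........
After op 3 (move_left): buffer="yfdcvroan" (len 9), cursors c1@1 c3@4 c2@7, authorship .........
After op 4 (insert('w')): buffer="ywfdcwvrowan" (len 12), cursors c1@2 c3@6 c2@10, authorship .1...3...2..
After op 5 (delete): buffer="yfdcvroan" (len 9), cursors c1@1 c3@4 c2@7, authorship .........
After op 6 (move_left): buffer="yfdcvroan" (len 9), cursors c1@0 c3@3 c2@6, authorship .........
After op 7 (insert('e')): buffer="eyfdecvreoan" (len 12), cursors c1@1 c3@5 c2@9, authorship 1...3...2...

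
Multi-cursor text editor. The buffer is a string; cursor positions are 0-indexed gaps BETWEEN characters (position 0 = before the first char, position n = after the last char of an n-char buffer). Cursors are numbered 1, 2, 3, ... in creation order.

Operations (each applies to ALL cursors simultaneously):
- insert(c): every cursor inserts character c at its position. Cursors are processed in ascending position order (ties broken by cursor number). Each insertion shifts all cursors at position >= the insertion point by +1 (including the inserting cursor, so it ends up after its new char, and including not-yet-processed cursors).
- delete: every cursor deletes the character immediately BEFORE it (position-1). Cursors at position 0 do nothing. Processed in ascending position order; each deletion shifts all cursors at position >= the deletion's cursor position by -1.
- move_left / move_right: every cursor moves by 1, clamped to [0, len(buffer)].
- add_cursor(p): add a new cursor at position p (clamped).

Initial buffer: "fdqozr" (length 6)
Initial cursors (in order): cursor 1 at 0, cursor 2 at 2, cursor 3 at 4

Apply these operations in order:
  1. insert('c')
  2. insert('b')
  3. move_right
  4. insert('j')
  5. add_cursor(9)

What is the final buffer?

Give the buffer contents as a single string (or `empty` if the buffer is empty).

Answer: cbfjdcbqjocbzjr

Derivation:
After op 1 (insert('c')): buffer="cfdcqoczr" (len 9), cursors c1@1 c2@4 c3@7, authorship 1..2..3..
After op 2 (insert('b')): buffer="cbfdcbqocbzr" (len 12), cursors c1@2 c2@6 c3@10, authorship 11..22..33..
After op 3 (move_right): buffer="cbfdcbqocbzr" (len 12), cursors c1@3 c2@7 c3@11, authorship 11..22..33..
After op 4 (insert('j')): buffer="cbfjdcbqjocbzjr" (len 15), cursors c1@4 c2@9 c3@14, authorship 11.1.22.2.33.3.
After op 5 (add_cursor(9)): buffer="cbfjdcbqjocbzjr" (len 15), cursors c1@4 c2@9 c4@9 c3@14, authorship 11.1.22.2.33.3.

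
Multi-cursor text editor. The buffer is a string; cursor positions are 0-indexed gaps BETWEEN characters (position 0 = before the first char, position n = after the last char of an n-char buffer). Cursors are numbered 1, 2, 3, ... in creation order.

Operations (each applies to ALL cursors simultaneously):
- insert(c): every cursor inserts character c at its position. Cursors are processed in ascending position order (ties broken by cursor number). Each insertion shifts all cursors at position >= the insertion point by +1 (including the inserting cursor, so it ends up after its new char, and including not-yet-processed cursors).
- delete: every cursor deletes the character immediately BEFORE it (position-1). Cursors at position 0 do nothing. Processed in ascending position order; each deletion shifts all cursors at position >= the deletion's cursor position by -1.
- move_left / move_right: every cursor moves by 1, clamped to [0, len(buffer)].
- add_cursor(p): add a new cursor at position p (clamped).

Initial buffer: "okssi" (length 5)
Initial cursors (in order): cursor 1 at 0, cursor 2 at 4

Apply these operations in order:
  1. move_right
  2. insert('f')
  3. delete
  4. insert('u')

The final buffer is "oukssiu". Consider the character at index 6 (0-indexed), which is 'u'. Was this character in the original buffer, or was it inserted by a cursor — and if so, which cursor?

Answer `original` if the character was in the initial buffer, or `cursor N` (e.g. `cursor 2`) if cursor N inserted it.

After op 1 (move_right): buffer="okssi" (len 5), cursors c1@1 c2@5, authorship .....
After op 2 (insert('f')): buffer="ofkssif" (len 7), cursors c1@2 c2@7, authorship .1....2
After op 3 (delete): buffer="okssi" (len 5), cursors c1@1 c2@5, authorship .....
After op 4 (insert('u')): buffer="oukssiu" (len 7), cursors c1@2 c2@7, authorship .1....2
Authorship (.=original, N=cursor N): . 1 . . . . 2
Index 6: author = 2

Answer: cursor 2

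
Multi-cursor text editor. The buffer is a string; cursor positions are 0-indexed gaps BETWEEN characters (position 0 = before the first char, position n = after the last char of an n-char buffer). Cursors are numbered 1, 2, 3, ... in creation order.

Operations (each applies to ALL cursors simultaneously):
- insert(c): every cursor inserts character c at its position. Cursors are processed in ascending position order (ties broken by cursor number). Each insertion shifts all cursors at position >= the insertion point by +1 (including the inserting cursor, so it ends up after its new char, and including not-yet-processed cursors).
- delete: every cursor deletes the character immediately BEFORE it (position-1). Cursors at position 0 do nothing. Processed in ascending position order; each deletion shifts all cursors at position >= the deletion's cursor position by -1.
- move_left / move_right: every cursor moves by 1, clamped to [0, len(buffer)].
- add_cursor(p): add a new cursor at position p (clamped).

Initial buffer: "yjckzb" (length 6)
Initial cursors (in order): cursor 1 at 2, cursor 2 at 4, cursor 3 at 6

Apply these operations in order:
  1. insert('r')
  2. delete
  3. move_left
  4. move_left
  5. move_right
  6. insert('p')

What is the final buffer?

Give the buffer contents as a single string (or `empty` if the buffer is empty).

After op 1 (insert('r')): buffer="yjrckrzbr" (len 9), cursors c1@3 c2@6 c3@9, authorship ..1..2..3
After op 2 (delete): buffer="yjckzb" (len 6), cursors c1@2 c2@4 c3@6, authorship ......
After op 3 (move_left): buffer="yjckzb" (len 6), cursors c1@1 c2@3 c3@5, authorship ......
After op 4 (move_left): buffer="yjckzb" (len 6), cursors c1@0 c2@2 c3@4, authorship ......
After op 5 (move_right): buffer="yjckzb" (len 6), cursors c1@1 c2@3 c3@5, authorship ......
After op 6 (insert('p')): buffer="ypjcpkzpb" (len 9), cursors c1@2 c2@5 c3@8, authorship .1..2..3.

Answer: ypjcpkzpb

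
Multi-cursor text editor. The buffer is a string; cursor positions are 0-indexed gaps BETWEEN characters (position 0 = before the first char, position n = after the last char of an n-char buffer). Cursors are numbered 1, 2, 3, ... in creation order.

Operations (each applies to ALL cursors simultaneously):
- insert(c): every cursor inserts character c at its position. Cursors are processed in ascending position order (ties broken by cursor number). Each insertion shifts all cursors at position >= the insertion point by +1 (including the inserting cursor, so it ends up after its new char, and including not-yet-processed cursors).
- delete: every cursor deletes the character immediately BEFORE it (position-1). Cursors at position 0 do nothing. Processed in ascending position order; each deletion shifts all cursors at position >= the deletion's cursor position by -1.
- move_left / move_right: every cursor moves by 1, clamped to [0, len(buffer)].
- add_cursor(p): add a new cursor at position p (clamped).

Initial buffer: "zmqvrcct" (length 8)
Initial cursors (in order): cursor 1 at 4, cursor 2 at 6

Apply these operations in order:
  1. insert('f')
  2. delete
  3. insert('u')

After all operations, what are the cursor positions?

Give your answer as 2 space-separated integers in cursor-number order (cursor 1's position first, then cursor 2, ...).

After op 1 (insert('f')): buffer="zmqvfrcfct" (len 10), cursors c1@5 c2@8, authorship ....1..2..
After op 2 (delete): buffer="zmqvrcct" (len 8), cursors c1@4 c2@6, authorship ........
After op 3 (insert('u')): buffer="zmqvurcuct" (len 10), cursors c1@5 c2@8, authorship ....1..2..

Answer: 5 8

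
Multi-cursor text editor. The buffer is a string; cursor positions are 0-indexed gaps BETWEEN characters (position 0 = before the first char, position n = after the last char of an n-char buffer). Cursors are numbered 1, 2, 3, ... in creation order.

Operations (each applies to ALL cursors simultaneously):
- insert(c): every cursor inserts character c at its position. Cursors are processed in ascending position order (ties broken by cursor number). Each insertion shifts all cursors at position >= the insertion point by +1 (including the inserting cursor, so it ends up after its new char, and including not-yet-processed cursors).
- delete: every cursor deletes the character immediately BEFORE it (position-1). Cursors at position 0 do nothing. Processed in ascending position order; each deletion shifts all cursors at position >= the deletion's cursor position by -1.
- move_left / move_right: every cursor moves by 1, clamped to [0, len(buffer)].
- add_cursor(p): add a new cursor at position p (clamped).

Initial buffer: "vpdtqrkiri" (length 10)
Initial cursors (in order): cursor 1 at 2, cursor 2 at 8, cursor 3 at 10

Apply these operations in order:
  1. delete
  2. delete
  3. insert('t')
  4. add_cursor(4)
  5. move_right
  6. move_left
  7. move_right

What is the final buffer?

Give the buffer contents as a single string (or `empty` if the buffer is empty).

After op 1 (delete): buffer="vdtqrkr" (len 7), cursors c1@1 c2@6 c3@7, authorship .......
After op 2 (delete): buffer="dtqr" (len 4), cursors c1@0 c2@4 c3@4, authorship ....
After op 3 (insert('t')): buffer="tdtqrtt" (len 7), cursors c1@1 c2@7 c3@7, authorship 1....23
After op 4 (add_cursor(4)): buffer="tdtqrtt" (len 7), cursors c1@1 c4@4 c2@7 c3@7, authorship 1....23
After op 5 (move_right): buffer="tdtqrtt" (len 7), cursors c1@2 c4@5 c2@7 c3@7, authorship 1....23
After op 6 (move_left): buffer="tdtqrtt" (len 7), cursors c1@1 c4@4 c2@6 c3@6, authorship 1....23
After op 7 (move_right): buffer="tdtqrtt" (len 7), cursors c1@2 c4@5 c2@7 c3@7, authorship 1....23

Answer: tdtqrtt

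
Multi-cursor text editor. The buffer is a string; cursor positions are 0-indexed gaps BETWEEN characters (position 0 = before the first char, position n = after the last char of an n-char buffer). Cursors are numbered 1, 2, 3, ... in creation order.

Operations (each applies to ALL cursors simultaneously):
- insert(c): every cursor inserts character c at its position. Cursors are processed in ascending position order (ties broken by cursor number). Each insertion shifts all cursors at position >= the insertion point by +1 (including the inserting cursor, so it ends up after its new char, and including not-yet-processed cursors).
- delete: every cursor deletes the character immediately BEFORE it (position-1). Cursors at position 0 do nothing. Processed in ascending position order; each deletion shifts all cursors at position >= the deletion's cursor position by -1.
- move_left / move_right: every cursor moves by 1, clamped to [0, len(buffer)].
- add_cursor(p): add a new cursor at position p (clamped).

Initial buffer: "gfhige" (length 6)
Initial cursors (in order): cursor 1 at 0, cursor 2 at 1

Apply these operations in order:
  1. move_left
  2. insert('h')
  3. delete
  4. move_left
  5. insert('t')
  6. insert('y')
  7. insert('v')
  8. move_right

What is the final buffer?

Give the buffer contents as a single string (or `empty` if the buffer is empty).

After op 1 (move_left): buffer="gfhige" (len 6), cursors c1@0 c2@0, authorship ......
After op 2 (insert('h')): buffer="hhgfhige" (len 8), cursors c1@2 c2@2, authorship 12......
After op 3 (delete): buffer="gfhige" (len 6), cursors c1@0 c2@0, authorship ......
After op 4 (move_left): buffer="gfhige" (len 6), cursors c1@0 c2@0, authorship ......
After op 5 (insert('t')): buffer="ttgfhige" (len 8), cursors c1@2 c2@2, authorship 12......
After op 6 (insert('y')): buffer="ttyygfhige" (len 10), cursors c1@4 c2@4, authorship 1212......
After op 7 (insert('v')): buffer="ttyyvvgfhige" (len 12), cursors c1@6 c2@6, authorship 121212......
After op 8 (move_right): buffer="ttyyvvgfhige" (len 12), cursors c1@7 c2@7, authorship 121212......

Answer: ttyyvvgfhige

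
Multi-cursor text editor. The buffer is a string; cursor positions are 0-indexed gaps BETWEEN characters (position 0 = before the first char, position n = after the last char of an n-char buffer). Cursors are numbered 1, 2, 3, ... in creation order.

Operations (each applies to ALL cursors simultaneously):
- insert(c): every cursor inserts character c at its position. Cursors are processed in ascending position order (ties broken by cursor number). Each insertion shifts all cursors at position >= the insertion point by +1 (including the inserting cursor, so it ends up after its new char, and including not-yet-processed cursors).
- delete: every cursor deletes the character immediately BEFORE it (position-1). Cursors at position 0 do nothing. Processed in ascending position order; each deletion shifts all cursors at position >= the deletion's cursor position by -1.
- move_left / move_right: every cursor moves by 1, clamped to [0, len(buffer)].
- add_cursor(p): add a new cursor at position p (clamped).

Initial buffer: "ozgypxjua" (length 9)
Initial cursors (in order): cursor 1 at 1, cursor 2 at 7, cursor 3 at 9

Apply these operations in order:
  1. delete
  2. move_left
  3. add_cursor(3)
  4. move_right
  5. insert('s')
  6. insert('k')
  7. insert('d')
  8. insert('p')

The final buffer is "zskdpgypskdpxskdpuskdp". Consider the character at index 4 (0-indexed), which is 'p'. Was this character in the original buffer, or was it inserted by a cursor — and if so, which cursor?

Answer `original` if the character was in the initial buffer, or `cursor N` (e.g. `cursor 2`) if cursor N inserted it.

Answer: cursor 1

Derivation:
After op 1 (delete): buffer="zgypxu" (len 6), cursors c1@0 c2@5 c3@6, authorship ......
After op 2 (move_left): buffer="zgypxu" (len 6), cursors c1@0 c2@4 c3@5, authorship ......
After op 3 (add_cursor(3)): buffer="zgypxu" (len 6), cursors c1@0 c4@3 c2@4 c3@5, authorship ......
After op 4 (move_right): buffer="zgypxu" (len 6), cursors c1@1 c4@4 c2@5 c3@6, authorship ......
After op 5 (insert('s')): buffer="zsgypsxsus" (len 10), cursors c1@2 c4@6 c2@8 c3@10, authorship .1...4.2.3
After op 6 (insert('k')): buffer="zskgypskxskusk" (len 14), cursors c1@3 c4@8 c2@11 c3@14, authorship .11...44.22.33
After op 7 (insert('d')): buffer="zskdgypskdxskduskd" (len 18), cursors c1@4 c4@10 c2@14 c3@18, authorship .111...444.222.333
After op 8 (insert('p')): buffer="zskdpgypskdpxskdpuskdp" (len 22), cursors c1@5 c4@12 c2@17 c3@22, authorship .1111...4444.2222.3333
Authorship (.=original, N=cursor N): . 1 1 1 1 . . . 4 4 4 4 . 2 2 2 2 . 3 3 3 3
Index 4: author = 1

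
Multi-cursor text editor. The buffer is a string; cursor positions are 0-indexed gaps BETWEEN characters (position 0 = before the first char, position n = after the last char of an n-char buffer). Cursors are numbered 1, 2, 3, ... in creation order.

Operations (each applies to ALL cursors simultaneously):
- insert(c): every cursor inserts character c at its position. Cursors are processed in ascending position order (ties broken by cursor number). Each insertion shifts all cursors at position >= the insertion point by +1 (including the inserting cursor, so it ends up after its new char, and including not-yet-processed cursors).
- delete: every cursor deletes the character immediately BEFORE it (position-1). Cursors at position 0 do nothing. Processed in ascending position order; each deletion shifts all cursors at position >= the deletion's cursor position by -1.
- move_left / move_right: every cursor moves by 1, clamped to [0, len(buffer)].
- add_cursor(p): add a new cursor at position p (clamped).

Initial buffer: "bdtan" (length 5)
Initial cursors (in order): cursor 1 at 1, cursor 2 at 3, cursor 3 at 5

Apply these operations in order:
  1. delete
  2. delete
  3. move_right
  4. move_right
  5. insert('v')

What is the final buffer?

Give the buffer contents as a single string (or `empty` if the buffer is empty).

Answer: vvv

Derivation:
After op 1 (delete): buffer="da" (len 2), cursors c1@0 c2@1 c3@2, authorship ..
After op 2 (delete): buffer="" (len 0), cursors c1@0 c2@0 c3@0, authorship 
After op 3 (move_right): buffer="" (len 0), cursors c1@0 c2@0 c3@0, authorship 
After op 4 (move_right): buffer="" (len 0), cursors c1@0 c2@0 c3@0, authorship 
After op 5 (insert('v')): buffer="vvv" (len 3), cursors c1@3 c2@3 c3@3, authorship 123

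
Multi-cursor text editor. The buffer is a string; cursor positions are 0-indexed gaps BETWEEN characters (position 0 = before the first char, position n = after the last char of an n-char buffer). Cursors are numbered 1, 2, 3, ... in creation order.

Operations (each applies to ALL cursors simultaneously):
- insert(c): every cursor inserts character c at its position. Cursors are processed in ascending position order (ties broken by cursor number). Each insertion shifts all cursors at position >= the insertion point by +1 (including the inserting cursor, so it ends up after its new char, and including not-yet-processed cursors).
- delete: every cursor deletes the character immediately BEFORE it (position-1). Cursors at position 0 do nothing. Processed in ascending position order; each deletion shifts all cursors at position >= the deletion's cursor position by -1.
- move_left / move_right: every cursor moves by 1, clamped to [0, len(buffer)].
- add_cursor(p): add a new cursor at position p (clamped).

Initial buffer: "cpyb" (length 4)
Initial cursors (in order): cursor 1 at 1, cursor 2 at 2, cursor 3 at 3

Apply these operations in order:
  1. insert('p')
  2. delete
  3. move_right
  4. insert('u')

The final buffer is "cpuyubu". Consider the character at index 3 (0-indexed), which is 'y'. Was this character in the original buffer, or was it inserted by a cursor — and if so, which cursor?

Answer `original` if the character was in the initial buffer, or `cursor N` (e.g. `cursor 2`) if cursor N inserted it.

Answer: original

Derivation:
After op 1 (insert('p')): buffer="cpppypb" (len 7), cursors c1@2 c2@4 c3@6, authorship .1.2.3.
After op 2 (delete): buffer="cpyb" (len 4), cursors c1@1 c2@2 c3@3, authorship ....
After op 3 (move_right): buffer="cpyb" (len 4), cursors c1@2 c2@3 c3@4, authorship ....
After op 4 (insert('u')): buffer="cpuyubu" (len 7), cursors c1@3 c2@5 c3@7, authorship ..1.2.3
Authorship (.=original, N=cursor N): . . 1 . 2 . 3
Index 3: author = original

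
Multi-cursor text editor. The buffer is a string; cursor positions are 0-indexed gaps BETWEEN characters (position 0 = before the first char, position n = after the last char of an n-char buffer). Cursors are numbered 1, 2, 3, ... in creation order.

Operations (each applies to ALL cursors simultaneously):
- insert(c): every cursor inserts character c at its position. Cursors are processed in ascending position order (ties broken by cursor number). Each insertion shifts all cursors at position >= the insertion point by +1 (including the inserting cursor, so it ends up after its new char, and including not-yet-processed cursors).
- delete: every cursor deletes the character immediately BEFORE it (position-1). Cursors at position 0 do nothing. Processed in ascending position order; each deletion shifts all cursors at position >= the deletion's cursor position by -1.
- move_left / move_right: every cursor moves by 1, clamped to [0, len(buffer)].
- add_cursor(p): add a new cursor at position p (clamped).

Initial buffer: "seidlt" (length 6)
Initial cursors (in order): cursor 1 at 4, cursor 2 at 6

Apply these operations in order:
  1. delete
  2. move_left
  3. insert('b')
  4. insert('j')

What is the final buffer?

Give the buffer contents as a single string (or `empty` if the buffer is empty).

Answer: sebjibjl

Derivation:
After op 1 (delete): buffer="seil" (len 4), cursors c1@3 c2@4, authorship ....
After op 2 (move_left): buffer="seil" (len 4), cursors c1@2 c2@3, authorship ....
After op 3 (insert('b')): buffer="sebibl" (len 6), cursors c1@3 c2@5, authorship ..1.2.
After op 4 (insert('j')): buffer="sebjibjl" (len 8), cursors c1@4 c2@7, authorship ..11.22.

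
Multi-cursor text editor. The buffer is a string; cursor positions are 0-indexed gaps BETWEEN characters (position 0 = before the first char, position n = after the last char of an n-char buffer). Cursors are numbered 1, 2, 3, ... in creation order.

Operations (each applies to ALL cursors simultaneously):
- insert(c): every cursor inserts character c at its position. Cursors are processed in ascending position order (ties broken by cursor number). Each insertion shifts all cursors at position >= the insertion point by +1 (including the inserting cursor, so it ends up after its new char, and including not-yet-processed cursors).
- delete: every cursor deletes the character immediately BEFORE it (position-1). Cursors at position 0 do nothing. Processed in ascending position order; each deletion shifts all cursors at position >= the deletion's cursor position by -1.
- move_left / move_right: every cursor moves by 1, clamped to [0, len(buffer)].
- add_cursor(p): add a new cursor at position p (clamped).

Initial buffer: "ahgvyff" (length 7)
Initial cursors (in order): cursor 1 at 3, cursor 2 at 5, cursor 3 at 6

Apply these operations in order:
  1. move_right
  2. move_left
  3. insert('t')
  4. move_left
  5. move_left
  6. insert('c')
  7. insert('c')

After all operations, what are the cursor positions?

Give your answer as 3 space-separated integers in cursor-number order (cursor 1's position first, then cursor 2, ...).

After op 1 (move_right): buffer="ahgvyff" (len 7), cursors c1@4 c2@6 c3@7, authorship .......
After op 2 (move_left): buffer="ahgvyff" (len 7), cursors c1@3 c2@5 c3@6, authorship .......
After op 3 (insert('t')): buffer="ahgtvytftf" (len 10), cursors c1@4 c2@7 c3@9, authorship ...1..2.3.
After op 4 (move_left): buffer="ahgtvytftf" (len 10), cursors c1@3 c2@6 c3@8, authorship ...1..2.3.
After op 5 (move_left): buffer="ahgtvytftf" (len 10), cursors c1@2 c2@5 c3@7, authorship ...1..2.3.
After op 6 (insert('c')): buffer="ahcgtvcytcftf" (len 13), cursors c1@3 c2@7 c3@10, authorship ..1.1.2.23.3.
After op 7 (insert('c')): buffer="ahccgtvccytccftf" (len 16), cursors c1@4 c2@9 c3@13, authorship ..11.1.22.233.3.

Answer: 4 9 13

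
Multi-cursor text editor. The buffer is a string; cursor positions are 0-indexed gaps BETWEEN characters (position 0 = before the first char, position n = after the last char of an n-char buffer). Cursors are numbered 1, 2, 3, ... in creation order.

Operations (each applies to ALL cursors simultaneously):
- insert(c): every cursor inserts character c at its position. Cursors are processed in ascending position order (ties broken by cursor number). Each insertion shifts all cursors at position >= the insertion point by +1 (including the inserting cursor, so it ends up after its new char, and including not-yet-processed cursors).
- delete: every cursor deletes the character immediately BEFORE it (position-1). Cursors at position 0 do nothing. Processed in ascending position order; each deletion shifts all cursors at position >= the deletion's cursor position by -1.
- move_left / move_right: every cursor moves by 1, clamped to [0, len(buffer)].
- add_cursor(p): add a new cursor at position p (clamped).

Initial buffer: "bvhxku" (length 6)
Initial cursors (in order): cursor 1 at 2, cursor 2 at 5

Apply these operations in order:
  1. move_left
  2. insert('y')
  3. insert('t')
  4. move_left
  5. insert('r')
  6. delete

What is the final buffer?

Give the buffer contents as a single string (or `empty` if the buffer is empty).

After op 1 (move_left): buffer="bvhxku" (len 6), cursors c1@1 c2@4, authorship ......
After op 2 (insert('y')): buffer="byvhxyku" (len 8), cursors c1@2 c2@6, authorship .1...2..
After op 3 (insert('t')): buffer="bytvhxytku" (len 10), cursors c1@3 c2@8, authorship .11...22..
After op 4 (move_left): buffer="bytvhxytku" (len 10), cursors c1@2 c2@7, authorship .11...22..
After op 5 (insert('r')): buffer="byrtvhxyrtku" (len 12), cursors c1@3 c2@9, authorship .111...222..
After op 6 (delete): buffer="bytvhxytku" (len 10), cursors c1@2 c2@7, authorship .11...22..

Answer: bytvhxytku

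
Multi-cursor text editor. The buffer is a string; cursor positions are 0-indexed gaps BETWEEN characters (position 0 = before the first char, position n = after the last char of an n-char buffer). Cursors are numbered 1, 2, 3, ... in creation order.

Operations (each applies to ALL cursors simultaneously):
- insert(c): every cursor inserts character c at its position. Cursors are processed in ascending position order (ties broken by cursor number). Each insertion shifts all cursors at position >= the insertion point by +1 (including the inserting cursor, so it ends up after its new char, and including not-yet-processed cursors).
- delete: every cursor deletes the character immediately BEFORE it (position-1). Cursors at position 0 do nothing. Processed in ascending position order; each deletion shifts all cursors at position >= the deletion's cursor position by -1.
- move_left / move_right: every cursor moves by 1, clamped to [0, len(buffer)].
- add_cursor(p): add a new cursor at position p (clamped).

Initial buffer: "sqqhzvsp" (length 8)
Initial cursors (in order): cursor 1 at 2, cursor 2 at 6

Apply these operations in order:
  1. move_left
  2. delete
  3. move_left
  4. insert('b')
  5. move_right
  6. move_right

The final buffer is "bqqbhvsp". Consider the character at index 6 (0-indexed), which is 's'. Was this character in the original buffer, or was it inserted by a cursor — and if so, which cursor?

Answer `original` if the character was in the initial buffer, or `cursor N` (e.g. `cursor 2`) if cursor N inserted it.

After op 1 (move_left): buffer="sqqhzvsp" (len 8), cursors c1@1 c2@5, authorship ........
After op 2 (delete): buffer="qqhvsp" (len 6), cursors c1@0 c2@3, authorship ......
After op 3 (move_left): buffer="qqhvsp" (len 6), cursors c1@0 c2@2, authorship ......
After op 4 (insert('b')): buffer="bqqbhvsp" (len 8), cursors c1@1 c2@4, authorship 1..2....
After op 5 (move_right): buffer="bqqbhvsp" (len 8), cursors c1@2 c2@5, authorship 1..2....
After op 6 (move_right): buffer="bqqbhvsp" (len 8), cursors c1@3 c2@6, authorship 1..2....
Authorship (.=original, N=cursor N): 1 . . 2 . . . .
Index 6: author = original

Answer: original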